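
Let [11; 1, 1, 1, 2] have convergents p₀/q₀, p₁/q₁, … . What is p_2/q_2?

Using pₖ = aₖpₖ₋₁ + pₖ₋₂, qₖ = aₖqₖ₋₁ + qₖ₋₂ (with p₋₁=1, p₋₂=0, q₋₁=0, q₋₂=1):
  k=0: a=11, p=11, q=1
  k=1: a=1, p=12, q=1
  k=2: a=1, p=23, q=2

23/2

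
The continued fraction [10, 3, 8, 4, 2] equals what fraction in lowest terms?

Fold from the inside: start with 2/1.
  4 + 1/2 = 9/2
  8 + 2/9 = 74/9
  3 + 9/74 = 231/74
  10 + 74/231 = 2384/231

2384/231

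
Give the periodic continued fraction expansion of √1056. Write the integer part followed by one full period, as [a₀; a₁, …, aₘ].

a₀ = ⌊√1056⌋ = 32.
With m₀=0, d₀=1 and mₖ₊₁ = dₖaₖ − mₖ, dₖ₊₁ = (n − mₖ₊₁²)/dₖ, aₖ₊₁ = ⌊(a₀+mₖ₊₁)/dₖ₊₁⌋:
  k=1: m=32, d=32, a=2
  k=2: m=32, d=1, a=64
d=1 and a=2a₀=64 at k=2, so the next step gives (m, d) = (32, 32) again — its k=1 value — and the period has length 2.

[32; 2, 64]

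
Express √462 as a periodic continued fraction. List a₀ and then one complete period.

[21; 2, 42]

a₀ = ⌊√462⌋ = 21.
With m₀=0, d₀=1 and mₖ₊₁ = dₖaₖ − mₖ, dₖ₊₁ = (n − mₖ₊₁²)/dₖ, aₖ₊₁ = ⌊(a₀+mₖ₊₁)/dₖ₊₁⌋:
  k=1: m=21, d=21, a=2
  k=2: m=21, d=1, a=42
d=1 and a=2a₀=42 at k=2, so the next step gives (m, d) = (21, 21) again — its k=1 value — and the period has length 2.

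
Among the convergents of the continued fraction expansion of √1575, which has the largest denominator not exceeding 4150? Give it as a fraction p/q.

√1575 = [39; 1, 2, 5, 2, 1, 78, …] (period length 6).
Convergents:
  p_0/q_0 = 39/1
  p_1/q_1 = 40/1
  p_2/q_2 = 119/3
  p_3/q_3 = 635/16
  p_4/q_4 = 1389/35
  p_5/q_5 = 2024/51
  p_6/q_6 = 159261/4013
  p_7/q_7 = 161285/4064
  p_8/q_8 = 481831/12141
q_7 = 4064 ≤ 4150 < 12141 = q_8, so the answer is 161285/4064.

161285/4064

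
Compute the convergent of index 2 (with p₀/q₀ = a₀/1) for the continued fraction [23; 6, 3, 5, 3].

440/19

Using pₖ = aₖpₖ₋₁ + pₖ₋₂, qₖ = aₖqₖ₋₁ + qₖ₋₂ (with p₋₁=1, p₋₂=0, q₋₁=0, q₋₂=1):
  k=0: a=23, p=23, q=1
  k=1: a=6, p=139, q=6
  k=2: a=3, p=440, q=19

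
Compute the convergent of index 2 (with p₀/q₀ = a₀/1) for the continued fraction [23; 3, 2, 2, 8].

Using pₖ = aₖpₖ₋₁ + pₖ₋₂, qₖ = aₖqₖ₋₁ + qₖ₋₂ (with p₋₁=1, p₋₂=0, q₋₁=0, q₋₂=1):
  k=0: a=23, p=23, q=1
  k=1: a=3, p=70, q=3
  k=2: a=2, p=163, q=7

163/7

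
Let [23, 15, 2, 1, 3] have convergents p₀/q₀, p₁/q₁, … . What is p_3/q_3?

1061/46

Using pₖ = aₖpₖ₋₁ + pₖ₋₂, qₖ = aₖqₖ₋₁ + qₖ₋₂ (with p₋₁=1, p₋₂=0, q₋₁=0, q₋₂=1):
  k=0: a=23, p=23, q=1
  k=1: a=15, p=346, q=15
  k=2: a=2, p=715, q=31
  k=3: a=1, p=1061, q=46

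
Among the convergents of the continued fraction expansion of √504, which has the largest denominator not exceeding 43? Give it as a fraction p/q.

√504 = [22; 2, 4, 2, 44, …] (period length 4).
Convergents:
  p_0/q_0 = 22/1
  p_1/q_1 = 45/2
  p_2/q_2 = 202/9
  p_3/q_3 = 449/20
  p_4/q_4 = 19958/889
q_3 = 20 ≤ 43 < 889 = q_4, so the answer is 449/20.

449/20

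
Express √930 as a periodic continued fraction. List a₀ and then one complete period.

[30; 2, 60]

a₀ = ⌊√930⌋ = 30.
With m₀=0, d₀=1 and mₖ₊₁ = dₖaₖ − mₖ, dₖ₊₁ = (n − mₖ₊₁²)/dₖ, aₖ₊₁ = ⌊(a₀+mₖ₊₁)/dₖ₊₁⌋:
  k=1: m=30, d=30, a=2
  k=2: m=30, d=1, a=60
d=1 and a=2a₀=60 at k=2, so the next step gives (m, d) = (30, 30) again — its k=1 value — and the period has length 2.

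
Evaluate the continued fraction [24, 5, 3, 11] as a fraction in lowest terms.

Using pₖ = aₖpₖ₋₁ + pₖ₋₂ and qₖ = aₖqₖ₋₁ + qₖ₋₂:
  k=0: a=24, p=24, q=1
  k=1: a=5, p=121, q=5
  k=2: a=3, p=387, q=16
  k=3: a=11, p=4378, q=181

4378/181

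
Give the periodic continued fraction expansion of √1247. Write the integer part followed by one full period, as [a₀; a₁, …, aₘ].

[35; 3, 5, 9, 1, 9, 5, 3, 70]

a₀ = ⌊√1247⌋ = 35.
With m₀=0, d₀=1 and mₖ₊₁ = dₖaₖ − mₖ, dₖ₊₁ = (n − mₖ₊₁²)/dₖ, aₖ₊₁ = ⌊(a₀+mₖ₊₁)/dₖ₊₁⌋:
  k=1: m=35, d=22, a=3
  k=2: m=31, d=13, a=5
  k=3: m=34, d=7, a=9
  k=4: m=29, d=58, a=1
  k=5: m=29, d=7, a=9
  k=6: m=34, d=13, a=5
  k=7: m=31, d=22, a=3
  k=8: m=35, d=1, a=70
d=1 and a=2a₀=70 at k=8, so the next step gives (m, d) = (35, 22) again — its k=1 value — and the period has length 8.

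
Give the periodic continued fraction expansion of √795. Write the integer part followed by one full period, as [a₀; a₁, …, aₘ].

[28; 5, 9, 5, 56]

a₀ = ⌊√795⌋ = 28.
With m₀=0, d₀=1 and mₖ₊₁ = dₖaₖ − mₖ, dₖ₊₁ = (n − mₖ₊₁²)/dₖ, aₖ₊₁ = ⌊(a₀+mₖ₊₁)/dₖ₊₁⌋:
  k=1: m=28, d=11, a=5
  k=2: m=27, d=6, a=9
  k=3: m=27, d=11, a=5
  k=4: m=28, d=1, a=56
d=1 and a=2a₀=56 at k=4, so the next step gives (m, d) = (28, 11) again — its k=1 value — and the period has length 4.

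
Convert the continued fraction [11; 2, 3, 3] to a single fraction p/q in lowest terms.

263/23

Using pₖ = aₖpₖ₋₁ + pₖ₋₂ and qₖ = aₖqₖ₋₁ + qₖ₋₂:
  k=0: a=11, p=11, q=1
  k=1: a=2, p=23, q=2
  k=2: a=3, p=80, q=7
  k=3: a=3, p=263, q=23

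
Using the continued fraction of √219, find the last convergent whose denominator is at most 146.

2131/144

√219 = [14; 1, 3, 1, 28, …] (period length 4).
Convergents:
  p_0/q_0 = 14/1
  p_1/q_1 = 15/1
  p_2/q_2 = 59/4
  p_3/q_3 = 74/5
  p_4/q_4 = 2131/144
  p_5/q_5 = 2205/149
q_4 = 144 ≤ 146 < 149 = q_5, so the answer is 2131/144.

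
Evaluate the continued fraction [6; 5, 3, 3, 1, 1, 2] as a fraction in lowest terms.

Using pₖ = aₖpₖ₋₁ + pₖ₋₂ and qₖ = aₖqₖ₋₁ + qₖ₋₂:
  k=0: a=6, p=6, q=1
  k=1: a=5, p=31, q=5
  k=2: a=3, p=99, q=16
  k=3: a=3, p=328, q=53
  k=4: a=1, p=427, q=69
  k=5: a=1, p=755, q=122
  k=6: a=2, p=1937, q=313

1937/313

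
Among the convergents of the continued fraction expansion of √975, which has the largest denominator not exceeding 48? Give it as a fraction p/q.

1249/40

√975 = [31; 4, 2, 4, 62, …] (period length 4).
Convergents:
  p_0/q_0 = 31/1
  p_1/q_1 = 125/4
  p_2/q_2 = 281/9
  p_3/q_3 = 1249/40
  p_4/q_4 = 77719/2489
q_3 = 40 ≤ 48 < 2489 = q_4, so the answer is 1249/40.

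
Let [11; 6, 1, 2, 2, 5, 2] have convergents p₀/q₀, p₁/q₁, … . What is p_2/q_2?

78/7

Using pₖ = aₖpₖ₋₁ + pₖ₋₂, qₖ = aₖqₖ₋₁ + qₖ₋₂ (with p₋₁=1, p₋₂=0, q₋₁=0, q₋₂=1):
  k=0: a=11, p=11, q=1
  k=1: a=6, p=67, q=6
  k=2: a=1, p=78, q=7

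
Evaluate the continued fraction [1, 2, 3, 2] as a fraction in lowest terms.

23/16

Using pₖ = aₖpₖ₋₁ + pₖ₋₂ and qₖ = aₖqₖ₋₁ + qₖ₋₂:
  k=0: a=1, p=1, q=1
  k=1: a=2, p=3, q=2
  k=2: a=3, p=10, q=7
  k=3: a=2, p=23, q=16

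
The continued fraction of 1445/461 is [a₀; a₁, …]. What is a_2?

1445 = 3·461 + 62   →  a_0 = 3
461 = 7·62 + 27   →  a_1 = 7
62 = 2·27 + 8   →  a_2 = 2

2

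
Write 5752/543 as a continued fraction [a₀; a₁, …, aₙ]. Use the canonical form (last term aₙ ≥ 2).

5752 = 10×543 + 322
543 = 1×322 + 221
322 = 1×221 + 101
221 = 2×101 + 19
101 = 5×19 + 6
19 = 3×6 + 1
6 = 6×1 + 0  (stop)
So 5752/543 = [10; 1, 1, 2, 5, 3, 6].

[10; 1, 1, 2, 5, 3, 6]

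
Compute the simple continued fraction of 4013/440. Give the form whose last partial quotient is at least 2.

4013 = 9·440 + 53
440 = 8·53 + 16
53 = 3·16 + 5
16 = 3·5 + 1
5 = 5·1 + 0  (stop)
So 4013/440 = [9; 8, 3, 3, 5].

[9; 8, 3, 3, 5]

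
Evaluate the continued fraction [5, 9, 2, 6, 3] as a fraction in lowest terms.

Fold from the inside: start with 3/1.
  6 + 1/3 = 19/3
  2 + 3/19 = 41/19
  9 + 19/41 = 388/41
  5 + 41/388 = 1981/388

1981/388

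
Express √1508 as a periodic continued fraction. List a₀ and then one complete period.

a₀ = ⌊√1508⌋ = 38.
With m₀=0, d₀=1 and mₖ₊₁ = dₖaₖ − mₖ, dₖ₊₁ = (n − mₖ₊₁²)/dₖ, aₖ₊₁ = ⌊(a₀+mₖ₊₁)/dₖ₊₁⌋:
  k=1: m=38, d=64, a=1
  k=2: m=26, d=13, a=4
  k=3: m=26, d=64, a=1
  k=4: m=38, d=1, a=76
d=1 and a=2a₀=76 at k=4, so the next step gives (m, d) = (38, 64) again — its k=1 value — and the period has length 4.

[38; 1, 4, 1, 76]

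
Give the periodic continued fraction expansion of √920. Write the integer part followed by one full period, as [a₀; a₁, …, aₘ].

a₀ = ⌊√920⌋ = 30.
With m₀=0, d₀=1 and mₖ₊₁ = dₖaₖ − mₖ, dₖ₊₁ = (n − mₖ₊₁²)/dₖ, aₖ₊₁ = ⌊(a₀+mₖ₊₁)/dₖ₊₁⌋:
  k=1: m=30, d=20, a=3
  k=2: m=30, d=1, a=60
d=1 and a=2a₀=60 at k=2, so the next step gives (m, d) = (30, 20) again — its k=1 value — and the period has length 2.

[30; 3, 60]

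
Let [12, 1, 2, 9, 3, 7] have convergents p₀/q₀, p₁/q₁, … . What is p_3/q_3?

Using pₖ = aₖpₖ₋₁ + pₖ₋₂, qₖ = aₖqₖ₋₁ + qₖ₋₂ (with p₋₁=1, p₋₂=0, q₋₁=0, q₋₂=1):
  k=0: a=12, p=12, q=1
  k=1: a=1, p=13, q=1
  k=2: a=2, p=38, q=3
  k=3: a=9, p=355, q=28

355/28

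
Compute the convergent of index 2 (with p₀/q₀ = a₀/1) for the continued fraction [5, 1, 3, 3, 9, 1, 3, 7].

Using pₖ = aₖpₖ₋₁ + pₖ₋₂, qₖ = aₖqₖ₋₁ + qₖ₋₂ (with p₋₁=1, p₋₂=0, q₋₁=0, q₋₂=1):
  k=0: a=5, p=5, q=1
  k=1: a=1, p=6, q=1
  k=2: a=3, p=23, q=4

23/4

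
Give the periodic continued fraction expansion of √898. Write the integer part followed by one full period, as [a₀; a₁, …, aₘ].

a₀ = ⌊√898⌋ = 29.
With m₀=0, d₀=1 and mₖ₊₁ = dₖaₖ − mₖ, dₖ₊₁ = (n − mₖ₊₁²)/dₖ, aₖ₊₁ = ⌊(a₀+mₖ₊₁)/dₖ₊₁⌋:
  k=1: m=29, d=57, a=1
  k=2: m=28, d=2, a=28
  k=3: m=28, d=57, a=1
  k=4: m=29, d=1, a=58
d=1 and a=2a₀=58 at k=4, so the next step gives (m, d) = (29, 57) again — its k=1 value — and the period has length 4.

[29; 1, 28, 1, 58]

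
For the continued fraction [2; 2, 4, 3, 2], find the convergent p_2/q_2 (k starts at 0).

22/9

Using pₖ = aₖpₖ₋₁ + pₖ₋₂, qₖ = aₖqₖ₋₁ + qₖ₋₂ (with p₋₁=1, p₋₂=0, q₋₁=0, q₋₂=1):
  k=0: a=2, p=2, q=1
  k=1: a=2, p=5, q=2
  k=2: a=4, p=22, q=9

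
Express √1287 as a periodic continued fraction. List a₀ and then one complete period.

[35; 1, 6, 1, 70]

a₀ = ⌊√1287⌋ = 35.
With m₀=0, d₀=1 and mₖ₊₁ = dₖaₖ − mₖ, dₖ₊₁ = (n − mₖ₊₁²)/dₖ, aₖ₊₁ = ⌊(a₀+mₖ₊₁)/dₖ₊₁⌋:
  k=1: m=35, d=62, a=1
  k=2: m=27, d=9, a=6
  k=3: m=27, d=62, a=1
  k=4: m=35, d=1, a=70
d=1 and a=2a₀=70 at k=4, so the next step gives (m, d) = (35, 62) again — its k=1 value — and the period has length 4.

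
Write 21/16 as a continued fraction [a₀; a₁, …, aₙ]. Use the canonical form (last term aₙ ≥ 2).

21 = 1×16 + 5
16 = 3×5 + 1
5 = 5×1 + 0  (stop)
So 21/16 = [1; 3, 5].

[1; 3, 5]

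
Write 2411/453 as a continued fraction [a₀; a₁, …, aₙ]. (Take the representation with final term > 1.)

[5; 3, 9, 1, 2, 1, 3]

2411 = 5*453 + 146
453 = 3*146 + 15
146 = 9*15 + 11
15 = 1*11 + 4
11 = 2*4 + 3
4 = 1*3 + 1
3 = 3*1 + 0  (stop)
So 2411/453 = [5; 3, 9, 1, 2, 1, 3].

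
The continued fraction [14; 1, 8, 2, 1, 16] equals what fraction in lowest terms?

6955/467

Using pₖ = aₖpₖ₋₁ + pₖ₋₂ and qₖ = aₖqₖ₋₁ + qₖ₋₂:
  k=0: a=14, p=14, q=1
  k=1: a=1, p=15, q=1
  k=2: a=8, p=134, q=9
  k=3: a=2, p=283, q=19
  k=4: a=1, p=417, q=28
  k=5: a=16, p=6955, q=467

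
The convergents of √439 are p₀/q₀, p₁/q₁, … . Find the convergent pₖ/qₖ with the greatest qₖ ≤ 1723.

√439 = [20; 1, 19, 1, 40, …] (period length 4).
Convergents:
  p_0/q_0 = 20/1
  p_1/q_1 = 21/1
  p_2/q_2 = 419/20
  p_3/q_3 = 440/21
  p_4/q_4 = 18019/860
  p_5/q_5 = 18459/881
  p_6/q_6 = 368740/17599
q_5 = 881 ≤ 1723 < 17599 = q_6, so the answer is 18459/881.

18459/881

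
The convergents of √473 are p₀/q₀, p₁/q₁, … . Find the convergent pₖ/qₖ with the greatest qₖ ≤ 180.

√473 = [21; 1, 2, 1, 42, …] (period length 4).
Convergents:
  p_0/q_0 = 21/1
  p_1/q_1 = 22/1
  p_2/q_2 = 65/3
  p_3/q_3 = 87/4
  p_4/q_4 = 3719/171
  p_5/q_5 = 3806/175
  p_6/q_6 = 11331/521
q_5 = 175 ≤ 180 < 521 = q_6, so the answer is 3806/175.

3806/175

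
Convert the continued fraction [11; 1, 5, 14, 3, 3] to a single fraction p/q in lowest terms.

10273/868

Fold from the inside: start with 3/1.
  3 + 1/3 = 10/3
  14 + 3/10 = 143/10
  5 + 10/143 = 725/143
  1 + 143/725 = 868/725
  11 + 725/868 = 10273/868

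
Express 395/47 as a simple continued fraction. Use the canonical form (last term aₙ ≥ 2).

395 = 8·47 + 19
47 = 2·19 + 9
19 = 2·9 + 1
9 = 9·1 + 0  (stop)
So 395/47 = [8; 2, 2, 9].

[8; 2, 2, 9]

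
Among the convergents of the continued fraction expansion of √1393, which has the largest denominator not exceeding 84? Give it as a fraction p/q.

1157/31

√1393 = [37; 3, 10, 3, 74, …] (period length 4).
Convergents:
  p_0/q_0 = 37/1
  p_1/q_1 = 112/3
  p_2/q_2 = 1157/31
  p_3/q_3 = 3583/96
q_2 = 31 ≤ 84 < 96 = q_3, so the answer is 1157/31.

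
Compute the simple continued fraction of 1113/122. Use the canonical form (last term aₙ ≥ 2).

1113 = 9×122 + 15
122 = 8×15 + 2
15 = 7×2 + 1
2 = 2×1 + 0  (stop)
So 1113/122 = [9; 8, 7, 2].

[9; 8, 7, 2]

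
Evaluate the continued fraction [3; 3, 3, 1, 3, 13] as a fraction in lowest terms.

2149/650

Fold from the inside: start with 13/1.
  3 + 1/13 = 40/13
  1 + 13/40 = 53/40
  3 + 40/53 = 199/53
  3 + 53/199 = 650/199
  3 + 199/650 = 2149/650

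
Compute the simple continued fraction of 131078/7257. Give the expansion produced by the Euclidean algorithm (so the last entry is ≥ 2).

131078 = 18·7257 + 452
7257 = 16·452 + 25
452 = 18·25 + 2
25 = 12·2 + 1
2 = 2·1 + 0  (stop)
So 131078/7257 = [18; 16, 18, 12, 2].

[18; 16, 18, 12, 2]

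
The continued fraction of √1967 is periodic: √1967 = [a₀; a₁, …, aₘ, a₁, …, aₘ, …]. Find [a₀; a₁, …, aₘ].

[44; 2, 1, 5, 1, 2, 88]

a₀ = ⌊√1967⌋ = 44.
With m₀=0, d₀=1 and mₖ₊₁ = dₖaₖ − mₖ, dₖ₊₁ = (n − mₖ₊₁²)/dₖ, aₖ₊₁ = ⌊(a₀+mₖ₊₁)/dₖ₊₁⌋:
  k=1: m=44, d=31, a=2
  k=2: m=18, d=53, a=1
  k=3: m=35, d=14, a=5
  k=4: m=35, d=53, a=1
  k=5: m=18, d=31, a=2
  k=6: m=44, d=1, a=88
d=1 and a=2a₀=88 at k=6, so the next step gives (m, d) = (44, 31) again — its k=1 value — and the period has length 6.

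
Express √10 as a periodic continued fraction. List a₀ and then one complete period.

a₀ = ⌊√10⌋ = 3.

[3; 6]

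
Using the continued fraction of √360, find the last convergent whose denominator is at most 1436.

√360 = [18; 1, 36, …] (period length 2).
Convergents:
  p_0/q_0 = 18/1
  p_1/q_1 = 19/1
  p_2/q_2 = 702/37
  p_3/q_3 = 721/38
  p_4/q_4 = 26658/1405
  p_5/q_5 = 27379/1443
q_4 = 1405 ≤ 1436 < 1443 = q_5, so the answer is 26658/1405.

26658/1405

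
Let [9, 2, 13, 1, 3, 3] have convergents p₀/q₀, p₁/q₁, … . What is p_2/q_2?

Using pₖ = aₖpₖ₋₁ + pₖ₋₂, qₖ = aₖqₖ₋₁ + qₖ₋₂ (with p₋₁=1, p₋₂=0, q₋₁=0, q₋₂=1):
  k=0: a=9, p=9, q=1
  k=1: a=2, p=19, q=2
  k=2: a=13, p=256, q=27

256/27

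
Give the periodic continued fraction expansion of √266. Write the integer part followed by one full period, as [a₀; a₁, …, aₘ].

a₀ = ⌊√266⌋ = 16.
With m₀=0, d₀=1 and mₖ₊₁ = dₖaₖ − mₖ, dₖ₊₁ = (n − mₖ₊₁²)/dₖ, aₖ₊₁ = ⌊(a₀+mₖ₊₁)/dₖ₊₁⌋:
  k=1: m=16, d=10, a=3
  k=2: m=14, d=7, a=4
  k=3: m=14, d=10, a=3
  k=4: m=16, d=1, a=32
d=1 and a=2a₀=32 at k=4, so the next step gives (m, d) = (16, 10) again — its k=1 value — and the period has length 4.

[16; 3, 4, 3, 32]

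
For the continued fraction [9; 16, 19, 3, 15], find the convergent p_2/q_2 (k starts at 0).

Using pₖ = aₖpₖ₋₁ + pₖ₋₂, qₖ = aₖqₖ₋₁ + qₖ₋₂ (with p₋₁=1, p₋₂=0, q₋₁=0, q₋₂=1):
  k=0: a=9, p=9, q=1
  k=1: a=16, p=145, q=16
  k=2: a=19, p=2764, q=305

2764/305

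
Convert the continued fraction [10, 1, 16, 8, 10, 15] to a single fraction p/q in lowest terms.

229139/20942

Using pₖ = aₖpₖ₋₁ + pₖ₋₂ and qₖ = aₖqₖ₋₁ + qₖ₋₂:
  k=0: a=10, p=10, q=1
  k=1: a=1, p=11, q=1
  k=2: a=16, p=186, q=17
  k=3: a=8, p=1499, q=137
  k=4: a=10, p=15176, q=1387
  k=5: a=15, p=229139, q=20942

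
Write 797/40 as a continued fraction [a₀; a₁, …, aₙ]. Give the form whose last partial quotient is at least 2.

797 = 19·40 + 37
40 = 1·37 + 3
37 = 12·3 + 1
3 = 3·1 + 0  (stop)
So 797/40 = [19; 1, 12, 3].

[19; 1, 12, 3]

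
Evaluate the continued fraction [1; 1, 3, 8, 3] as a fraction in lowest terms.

181/103

Using pₖ = aₖpₖ₋₁ + pₖ₋₂ and qₖ = aₖqₖ₋₁ + qₖ₋₂:
  k=0: a=1, p=1, q=1
  k=1: a=1, p=2, q=1
  k=2: a=3, p=7, q=4
  k=3: a=8, p=58, q=33
  k=4: a=3, p=181, q=103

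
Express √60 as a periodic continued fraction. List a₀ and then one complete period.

a₀ = ⌊√60⌋ = 7.

[7; 1, 2, 1, 14]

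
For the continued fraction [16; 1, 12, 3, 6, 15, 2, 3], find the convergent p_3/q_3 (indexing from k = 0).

677/40

Using pₖ = aₖpₖ₋₁ + pₖ₋₂, qₖ = aₖqₖ₋₁ + qₖ₋₂ (with p₋₁=1, p₋₂=0, q₋₁=0, q₋₂=1):
  k=0: a=16, p=16, q=1
  k=1: a=1, p=17, q=1
  k=2: a=12, p=220, q=13
  k=3: a=3, p=677, q=40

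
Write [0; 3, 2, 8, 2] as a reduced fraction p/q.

36/125

Fold from the inside: start with 2/1.
  8 + 1/2 = 17/2
  2 + 2/17 = 36/17
  3 + 17/36 = 125/36
  0 + 36/125 = 36/125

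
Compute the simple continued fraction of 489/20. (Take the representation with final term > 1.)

489 = 24*20 + 9
20 = 2*9 + 2
9 = 4*2 + 1
2 = 2*1 + 0  (stop)
So 489/20 = [24; 2, 4, 2].

[24; 2, 4, 2]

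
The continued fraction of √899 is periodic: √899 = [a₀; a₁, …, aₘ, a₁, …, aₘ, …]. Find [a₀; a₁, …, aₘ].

a₀ = ⌊√899⌋ = 29.

[29; 1, 58]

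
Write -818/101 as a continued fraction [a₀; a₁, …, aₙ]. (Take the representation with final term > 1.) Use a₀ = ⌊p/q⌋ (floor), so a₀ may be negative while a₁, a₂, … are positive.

[-9; 1, 9, 10]

-818 = -9*101 + 91
101 = 1*91 + 10
91 = 9*10 + 1
10 = 10*1 + 0  (stop)
So -818/101 = [-9; 1, 9, 10].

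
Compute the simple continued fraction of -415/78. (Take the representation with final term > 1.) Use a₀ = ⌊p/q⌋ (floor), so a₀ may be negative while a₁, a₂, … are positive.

[-6; 1, 2, 8, 3]

-415 = -6·78 + 53
78 = 1·53 + 25
53 = 2·25 + 3
25 = 8·3 + 1
3 = 3·1 + 0  (stop)
So -415/78 = [-6; 1, 2, 8, 3].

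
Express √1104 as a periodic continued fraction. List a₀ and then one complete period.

a₀ = ⌊√1104⌋ = 33.
With m₀=0, d₀=1 and mₖ₊₁ = dₖaₖ − mₖ, dₖ₊₁ = (n − mₖ₊₁²)/dₖ, aₖ₊₁ = ⌊(a₀+mₖ₊₁)/dₖ₊₁⌋:
  k=1: m=33, d=15, a=4
  k=2: m=27, d=25, a=2
  k=3: m=23, d=23, a=2
  k=4: m=23, d=25, a=2
  k=5: m=27, d=15, a=4
  k=6: m=33, d=1, a=66
d=1 and a=2a₀=66 at k=6, so the next step gives (m, d) = (33, 15) again — its k=1 value — and the period has length 6.

[33; 4, 2, 2, 2, 4, 66]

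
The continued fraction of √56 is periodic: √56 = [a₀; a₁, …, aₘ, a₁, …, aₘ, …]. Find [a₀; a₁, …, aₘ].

[7; 2, 14]

a₀ = ⌊√56⌋ = 7.
With m₀=0, d₀=1 and mₖ₊₁ = dₖaₖ − mₖ, dₖ₊₁ = (n − mₖ₊₁²)/dₖ, aₖ₊₁ = ⌊(a₀+mₖ₊₁)/dₖ₊₁⌋:
  k=1: m=7, d=7, a=2
  k=2: m=7, d=1, a=14
d=1 and a=2a₀=14 at k=2, so the next step gives (m, d) = (7, 7) again — its k=1 value — and the period has length 2.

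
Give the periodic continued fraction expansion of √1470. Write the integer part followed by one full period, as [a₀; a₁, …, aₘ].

[38; 2, 1, 14, 1, 2, 76]

a₀ = ⌊√1470⌋ = 38.
With m₀=0, d₀=1 and mₖ₊₁ = dₖaₖ − mₖ, dₖ₊₁ = (n − mₖ₊₁²)/dₖ, aₖ₊₁ = ⌊(a₀+mₖ₊₁)/dₖ₊₁⌋:
  k=1: m=38, d=26, a=2
  k=2: m=14, d=49, a=1
  k=3: m=35, d=5, a=14
  k=4: m=35, d=49, a=1
  k=5: m=14, d=26, a=2
  k=6: m=38, d=1, a=76
d=1 and a=2a₀=76 at k=6, so the next step gives (m, d) = (38, 26) again — its k=1 value — and the period has length 6.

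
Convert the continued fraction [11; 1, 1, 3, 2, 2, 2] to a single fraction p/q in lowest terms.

Fold from the inside: start with 2/1.
  2 + 1/2 = 5/2
  2 + 2/5 = 12/5
  3 + 5/12 = 41/12
  1 + 12/41 = 53/41
  1 + 41/53 = 94/53
  11 + 53/94 = 1087/94

1087/94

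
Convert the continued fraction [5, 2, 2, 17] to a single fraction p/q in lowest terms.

470/87

Fold from the inside: start with 17/1.
  2 + 1/17 = 35/17
  2 + 17/35 = 87/35
  5 + 35/87 = 470/87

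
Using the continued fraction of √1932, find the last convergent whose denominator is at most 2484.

85052/1935

√1932 = [43; 1, 20, 1, 86, …] (period length 4).
Convergents:
  p_0/q_0 = 43/1
  p_1/q_1 = 44/1
  p_2/q_2 = 923/21
  p_3/q_3 = 967/22
  p_4/q_4 = 84085/1913
  p_5/q_5 = 85052/1935
  p_6/q_6 = 1785125/40613
q_5 = 1935 ≤ 2484 < 40613 = q_6, so the answer is 85052/1935.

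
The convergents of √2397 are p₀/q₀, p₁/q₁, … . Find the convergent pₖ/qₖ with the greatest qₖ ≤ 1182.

56352/1151

√2397 = [48; 1, 23, 2, 23, 1, 96, …] (period length 6).
Convergents:
  p_0/q_0 = 48/1
  p_1/q_1 = 49/1
  p_2/q_2 = 1175/24
  p_3/q_3 = 2399/49
  p_4/q_4 = 56352/1151
  p_5/q_5 = 58751/1200
q_4 = 1151 ≤ 1182 < 1200 = q_5, so the answer is 56352/1151.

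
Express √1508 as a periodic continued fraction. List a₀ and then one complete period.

[38; 1, 4, 1, 76]

a₀ = ⌊√1508⌋ = 38.
With m₀=0, d₀=1 and mₖ₊₁ = dₖaₖ − mₖ, dₖ₊₁ = (n − mₖ₊₁²)/dₖ, aₖ₊₁ = ⌊(a₀+mₖ₊₁)/dₖ₊₁⌋:
  k=1: m=38, d=64, a=1
  k=2: m=26, d=13, a=4
  k=3: m=26, d=64, a=1
  k=4: m=38, d=1, a=76
d=1 and a=2a₀=76 at k=4, so the next step gives (m, d) = (38, 64) again — its k=1 value — and the period has length 4.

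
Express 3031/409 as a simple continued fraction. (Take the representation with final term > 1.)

[7; 2, 2, 3, 3, 7]

3031 = 7*409 + 168
409 = 2*168 + 73
168 = 2*73 + 22
73 = 3*22 + 7
22 = 3*7 + 1
7 = 7*1 + 0  (stop)
So 3031/409 = [7; 2, 2, 3, 3, 7].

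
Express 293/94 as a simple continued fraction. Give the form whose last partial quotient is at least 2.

293 = 3·94 + 11
94 = 8·11 + 6
11 = 1·6 + 5
6 = 1·5 + 1
5 = 5·1 + 0  (stop)
So 293/94 = [3; 8, 1, 1, 5].

[3; 8, 1, 1, 5]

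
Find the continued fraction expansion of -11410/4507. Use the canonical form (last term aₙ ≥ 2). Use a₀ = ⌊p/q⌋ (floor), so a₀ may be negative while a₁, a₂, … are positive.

-11410 = -3·4507 + 2111
4507 = 2·2111 + 285
2111 = 7·285 + 116
285 = 2·116 + 53
116 = 2·53 + 10
53 = 5·10 + 3
10 = 3·3 + 1
3 = 3·1 + 0  (stop)
So -11410/4507 = [-3; 2, 7, 2, 2, 5, 3, 3].

[-3; 2, 7, 2, 2, 5, 3, 3]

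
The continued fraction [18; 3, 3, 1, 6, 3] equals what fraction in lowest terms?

Using pₖ = aₖpₖ₋₁ + pₖ₋₂ and qₖ = aₖqₖ₋₁ + qₖ₋₂:
  k=0: a=18, p=18, q=1
  k=1: a=3, p=55, q=3
  k=2: a=3, p=183, q=10
  k=3: a=1, p=238, q=13
  k=4: a=6, p=1611, q=88
  k=5: a=3, p=5071, q=277

5071/277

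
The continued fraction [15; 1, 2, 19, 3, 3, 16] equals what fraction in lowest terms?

Using pₖ = aₖpₖ₋₁ + pₖ₋₂ and qₖ = aₖqₖ₋₁ + qₖ₋₂:
  k=0: a=15, p=15, q=1
  k=1: a=1, p=16, q=1
  k=2: a=2, p=47, q=3
  k=3: a=19, p=909, q=58
  k=4: a=3, p=2774, q=177
  k=5: a=3, p=9231, q=589
  k=6: a=16, p=150470, q=9601

150470/9601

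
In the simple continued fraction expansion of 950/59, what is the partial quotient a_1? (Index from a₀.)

950 = 16·59 + 6   →  a_0 = 16
59 = 9·6 + 5   →  a_1 = 9

9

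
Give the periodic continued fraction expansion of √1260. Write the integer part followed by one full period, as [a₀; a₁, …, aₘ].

[35; 2, 70]

a₀ = ⌊√1260⌋ = 35.
With m₀=0, d₀=1 and mₖ₊₁ = dₖaₖ − mₖ, dₖ₊₁ = (n − mₖ₊₁²)/dₖ, aₖ₊₁ = ⌊(a₀+mₖ₊₁)/dₖ₊₁⌋:
  k=1: m=35, d=35, a=2
  k=2: m=35, d=1, a=70
d=1 and a=2a₀=70 at k=2, so the next step gives (m, d) = (35, 35) again — its k=1 value — and the period has length 2.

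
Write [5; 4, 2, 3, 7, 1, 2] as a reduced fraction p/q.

Using pₖ = aₖpₖ₋₁ + pₖ₋₂ and qₖ = aₖqₖ₋₁ + qₖ₋₂:
  k=0: a=5, p=5, q=1
  k=1: a=4, p=21, q=4
  k=2: a=2, p=47, q=9
  k=3: a=3, p=162, q=31
  k=4: a=7, p=1181, q=226
  k=5: a=1, p=1343, q=257
  k=6: a=2, p=3867, q=740

3867/740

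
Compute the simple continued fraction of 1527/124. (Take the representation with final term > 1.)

1527 = 12×124 + 39
124 = 3×39 + 7
39 = 5×7 + 4
7 = 1×4 + 3
4 = 1×3 + 1
3 = 3×1 + 0  (stop)
So 1527/124 = [12; 3, 5, 1, 1, 3].

[12; 3, 5, 1, 1, 3]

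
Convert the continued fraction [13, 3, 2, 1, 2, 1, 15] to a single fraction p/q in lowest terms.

Fold from the inside: start with 15/1.
  1 + 1/15 = 16/15
  2 + 15/16 = 47/16
  1 + 16/47 = 63/47
  2 + 47/63 = 173/63
  3 + 63/173 = 582/173
  13 + 173/582 = 7739/582

7739/582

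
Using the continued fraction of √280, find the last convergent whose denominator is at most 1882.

25150/1503

√280 = [16; 1, 2, 1, 2, 1, 32, …] (period length 6).
Convergents:
  p_0/q_0 = 16/1
  p_1/q_1 = 17/1
  p_2/q_2 = 50/3
  p_3/q_3 = 67/4
  p_4/q_4 = 184/11
  p_5/q_5 = 251/15
  p_6/q_6 = 8216/491
  p_7/q_7 = 8467/506
  p_8/q_8 = 25150/1503
  p_9/q_9 = 33617/2009
q_8 = 1503 ≤ 1882 < 2009 = q_9, so the answer is 25150/1503.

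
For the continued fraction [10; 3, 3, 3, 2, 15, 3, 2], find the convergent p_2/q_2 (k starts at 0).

Using pₖ = aₖpₖ₋₁ + pₖ₋₂, qₖ = aₖqₖ₋₁ + qₖ₋₂ (with p₋₁=1, p₋₂=0, q₋₁=0, q₋₂=1):
  k=0: a=10, p=10, q=1
  k=1: a=3, p=31, q=3
  k=2: a=3, p=103, q=10

103/10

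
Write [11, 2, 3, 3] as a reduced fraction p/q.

263/23

Fold from the inside: start with 3/1.
  3 + 1/3 = 10/3
  2 + 3/10 = 23/10
  11 + 10/23 = 263/23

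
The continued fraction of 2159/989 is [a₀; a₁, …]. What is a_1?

5

2159 = 2·989 + 181   →  a_0 = 2
989 = 5·181 + 84   →  a_1 = 5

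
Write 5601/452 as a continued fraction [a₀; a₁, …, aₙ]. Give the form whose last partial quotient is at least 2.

[12; 2, 1, 1, 4, 6, 3]

5601 = 12·452 + 177
452 = 2·177 + 98
177 = 1·98 + 79
98 = 1·79 + 19
79 = 4·19 + 3
19 = 6·3 + 1
3 = 3·1 + 0  (stop)
So 5601/452 = [12; 2, 1, 1, 4, 6, 3].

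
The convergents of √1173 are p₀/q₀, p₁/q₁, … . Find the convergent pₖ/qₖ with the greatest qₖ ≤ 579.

√1173 = [34; 4, 68, …] (period length 2).
Convergents:
  p_0/q_0 = 34/1
  p_1/q_1 = 137/4
  p_2/q_2 = 9350/273
  p_3/q_3 = 37537/1096
q_2 = 273 ≤ 579 < 1096 = q_3, so the answer is 9350/273.

9350/273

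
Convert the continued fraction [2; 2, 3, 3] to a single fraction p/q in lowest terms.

Using pₖ = aₖpₖ₋₁ + pₖ₋₂ and qₖ = aₖqₖ₋₁ + qₖ₋₂:
  k=0: a=2, p=2, q=1
  k=1: a=2, p=5, q=2
  k=2: a=3, p=17, q=7
  k=3: a=3, p=56, q=23

56/23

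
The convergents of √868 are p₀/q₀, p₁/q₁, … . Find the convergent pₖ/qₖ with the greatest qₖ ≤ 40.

√868 = [29; 2, 6, 19, 2, 19, 6, 2, 58, …] (period length 8).
Convergents:
  p_0/q_0 = 29/1
  p_1/q_1 = 59/2
  p_2/q_2 = 383/13
  p_3/q_3 = 7336/249
q_2 = 13 ≤ 40 < 249 = q_3, so the answer is 383/13.

383/13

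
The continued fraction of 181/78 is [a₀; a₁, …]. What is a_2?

181 = 2·78 + 25   →  a_0 = 2
78 = 3·25 + 3   →  a_1 = 3
25 = 8·3 + 1   →  a_2 = 8

8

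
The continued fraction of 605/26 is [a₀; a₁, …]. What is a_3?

605 = 23·26 + 7   →  a_0 = 23
26 = 3·7 + 5   →  a_1 = 3
7 = 1·5 + 2   →  a_2 = 1
5 = 2·2 + 1   →  a_3 = 2

2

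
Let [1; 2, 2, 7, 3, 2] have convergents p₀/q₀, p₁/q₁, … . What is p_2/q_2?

7/5

Using pₖ = aₖpₖ₋₁ + pₖ₋₂, qₖ = aₖqₖ₋₁ + qₖ₋₂ (with p₋₁=1, p₋₂=0, q₋₁=0, q₋₂=1):
  k=0: a=1, p=1, q=1
  k=1: a=2, p=3, q=2
  k=2: a=2, p=7, q=5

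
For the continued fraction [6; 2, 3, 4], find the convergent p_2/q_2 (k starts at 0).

45/7

Using pₖ = aₖpₖ₋₁ + pₖ₋₂, qₖ = aₖqₖ₋₁ + qₖ₋₂ (with p₋₁=1, p₋₂=0, q₋₁=0, q₋₂=1):
  k=0: a=6, p=6, q=1
  k=1: a=2, p=13, q=2
  k=2: a=3, p=45, q=7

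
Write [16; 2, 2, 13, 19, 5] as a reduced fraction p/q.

105914/6457

Fold from the inside: start with 5/1.
  19 + 1/5 = 96/5
  13 + 5/96 = 1253/96
  2 + 96/1253 = 2602/1253
  2 + 1253/2602 = 6457/2602
  16 + 2602/6457 = 105914/6457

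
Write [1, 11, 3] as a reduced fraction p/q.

37/34

Fold from the inside: start with 3/1.
  11 + 1/3 = 34/3
  1 + 3/34 = 37/34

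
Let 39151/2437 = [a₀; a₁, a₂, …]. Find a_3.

39151 = 16·2437 + 159   →  a_0 = 16
2437 = 15·159 + 52   →  a_1 = 15
159 = 3·52 + 3   →  a_2 = 3
52 = 17·3 + 1   →  a_3 = 17

17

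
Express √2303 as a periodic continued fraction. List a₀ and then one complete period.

[47; 1, 94]

a₀ = ⌊√2303⌋ = 47.
With m₀=0, d₀=1 and mₖ₊₁ = dₖaₖ − mₖ, dₖ₊₁ = (n − mₖ₊₁²)/dₖ, aₖ₊₁ = ⌊(a₀+mₖ₊₁)/dₖ₊₁⌋:
  k=1: m=47, d=94, a=1
  k=2: m=47, d=1, a=94
d=1 and a=2a₀=94 at k=2, so the next step gives (m, d) = (47, 94) again — its k=1 value — and the period has length 2.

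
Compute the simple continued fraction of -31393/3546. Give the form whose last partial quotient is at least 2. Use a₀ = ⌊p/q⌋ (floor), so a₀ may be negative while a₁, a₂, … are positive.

[-9; 6, 1, 4, 6, 3, 5]

-31393 = -9·3546 + 521
3546 = 6·521 + 420
521 = 1·420 + 101
420 = 4·101 + 16
101 = 6·16 + 5
16 = 3·5 + 1
5 = 5·1 + 0  (stop)
So -31393/3546 = [-9; 6, 1, 4, 6, 3, 5].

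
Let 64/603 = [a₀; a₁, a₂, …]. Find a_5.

64 = 0·603 + 64   →  a_0 = 0
603 = 9·64 + 27   →  a_1 = 9
64 = 2·27 + 10   →  a_2 = 2
27 = 2·10 + 7   →  a_3 = 2
10 = 1·7 + 3   →  a_4 = 1
7 = 2·3 + 1   →  a_5 = 2

2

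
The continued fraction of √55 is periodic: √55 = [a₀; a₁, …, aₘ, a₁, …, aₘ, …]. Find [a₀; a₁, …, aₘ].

[7; 2, 2, 2, 14]

a₀ = ⌊√55⌋ = 7.
With m₀=0, d₀=1 and mₖ₊₁ = dₖaₖ − mₖ, dₖ₊₁ = (n − mₖ₊₁²)/dₖ, aₖ₊₁ = ⌊(a₀+mₖ₊₁)/dₖ₊₁⌋:
  k=1: m=7, d=6, a=2
  k=2: m=5, d=5, a=2
  k=3: m=5, d=6, a=2
  k=4: m=7, d=1, a=14
d=1 and a=2a₀=14 at k=4, so the next step gives (m, d) = (7, 6) again — its k=1 value — and the period has length 4.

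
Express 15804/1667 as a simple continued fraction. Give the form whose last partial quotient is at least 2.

15804 = 9*1667 + 801
1667 = 2*801 + 65
801 = 12*65 + 21
65 = 3*21 + 2
21 = 10*2 + 1
2 = 2*1 + 0  (stop)
So 15804/1667 = [9; 2, 12, 3, 10, 2].

[9; 2, 12, 3, 10, 2]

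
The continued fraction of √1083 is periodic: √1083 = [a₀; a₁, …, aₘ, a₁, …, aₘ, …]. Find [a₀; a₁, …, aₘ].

[32; 1, 9, 1, 64]

a₀ = ⌊√1083⌋ = 32.
With m₀=0, d₀=1 and mₖ₊₁ = dₖaₖ − mₖ, dₖ₊₁ = (n − mₖ₊₁²)/dₖ, aₖ₊₁ = ⌊(a₀+mₖ₊₁)/dₖ₊₁⌋:
  k=1: m=32, d=59, a=1
  k=2: m=27, d=6, a=9
  k=3: m=27, d=59, a=1
  k=4: m=32, d=1, a=64
d=1 and a=2a₀=64 at k=4, so the next step gives (m, d) = (32, 59) again — its k=1 value — and the period has length 4.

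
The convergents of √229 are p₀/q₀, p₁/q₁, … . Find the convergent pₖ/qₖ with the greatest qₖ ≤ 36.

√229 = [15; 7, 1, 1, 7, 30, …] (period length 5).
Convergents:
  p_0/q_0 = 15/1
  p_1/q_1 = 106/7
  p_2/q_2 = 121/8
  p_3/q_3 = 227/15
  p_4/q_4 = 1710/113
q_3 = 15 ≤ 36 < 113 = q_4, so the answer is 227/15.

227/15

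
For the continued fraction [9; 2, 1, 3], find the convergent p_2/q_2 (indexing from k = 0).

Using pₖ = aₖpₖ₋₁ + pₖ₋₂, qₖ = aₖqₖ₋₁ + qₖ₋₂ (with p₋₁=1, p₋₂=0, q₋₁=0, q₋₂=1):
  k=0: a=9, p=9, q=1
  k=1: a=2, p=19, q=2
  k=2: a=1, p=28, q=3

28/3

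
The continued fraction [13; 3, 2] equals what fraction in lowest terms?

Using pₖ = aₖpₖ₋₁ + pₖ₋₂ and qₖ = aₖqₖ₋₁ + qₖ₋₂:
  k=0: a=13, p=13, q=1
  k=1: a=3, p=40, q=3
  k=2: a=2, p=93, q=7

93/7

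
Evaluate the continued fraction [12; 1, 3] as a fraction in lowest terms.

51/4

Fold from the inside: start with 3/1.
  1 + 1/3 = 4/3
  12 + 3/4 = 51/4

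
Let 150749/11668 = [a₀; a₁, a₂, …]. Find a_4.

150749 = 12·11668 + 10733   →  a_0 = 12
11668 = 1·10733 + 935   →  a_1 = 1
10733 = 11·935 + 448   →  a_2 = 11
935 = 2·448 + 39   →  a_3 = 2
448 = 11·39 + 19   →  a_4 = 11

11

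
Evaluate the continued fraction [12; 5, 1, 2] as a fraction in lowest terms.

Using pₖ = aₖpₖ₋₁ + pₖ₋₂ and qₖ = aₖqₖ₋₁ + qₖ₋₂:
  k=0: a=12, p=12, q=1
  k=1: a=5, p=61, q=5
  k=2: a=1, p=73, q=6
  k=3: a=2, p=207, q=17

207/17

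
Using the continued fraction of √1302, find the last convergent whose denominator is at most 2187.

√1302 = [36; 12, 72, …] (period length 2).
Convergents:
  p_0/q_0 = 36/1
  p_1/q_1 = 433/12
  p_2/q_2 = 31212/865
  p_3/q_3 = 374977/10392
q_2 = 865 ≤ 2187 < 10392 = q_3, so the answer is 31212/865.

31212/865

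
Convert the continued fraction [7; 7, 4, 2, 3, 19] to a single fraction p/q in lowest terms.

Fold from the inside: start with 19/1.
  3 + 1/19 = 58/19
  2 + 19/58 = 135/58
  4 + 58/135 = 598/135
  7 + 135/598 = 4321/598
  7 + 598/4321 = 30845/4321

30845/4321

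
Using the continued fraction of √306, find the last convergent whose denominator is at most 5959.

√306 = [17; 2, 34, …] (period length 2).
Convergents:
  p_0/q_0 = 17/1
  p_1/q_1 = 35/2
  p_2/q_2 = 1207/69
  p_3/q_3 = 2449/140
  p_4/q_4 = 84473/4829
  p_5/q_5 = 171395/9798
q_4 = 4829 ≤ 5959 < 9798 = q_5, so the answer is 84473/4829.

84473/4829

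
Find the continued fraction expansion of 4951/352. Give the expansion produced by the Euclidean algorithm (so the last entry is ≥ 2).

[14; 15, 3, 3, 2]

4951 = 14·352 + 23
352 = 15·23 + 7
23 = 3·7 + 2
7 = 3·2 + 1
2 = 2·1 + 0  (stop)
So 4951/352 = [14; 15, 3, 3, 2].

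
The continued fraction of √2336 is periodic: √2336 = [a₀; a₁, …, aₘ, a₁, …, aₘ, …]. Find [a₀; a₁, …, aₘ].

[48; 3, 96]

a₀ = ⌊√2336⌋ = 48.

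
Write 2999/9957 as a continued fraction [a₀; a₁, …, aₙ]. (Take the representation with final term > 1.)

[0; 3, 3, 8, 14, 1, 7]

2999 = 0*9957 + 2999
9957 = 3*2999 + 960
2999 = 3*960 + 119
960 = 8*119 + 8
119 = 14*8 + 7
8 = 1*7 + 1
7 = 7*1 + 0  (stop)
So 2999/9957 = [0; 3, 3, 8, 14, 1, 7].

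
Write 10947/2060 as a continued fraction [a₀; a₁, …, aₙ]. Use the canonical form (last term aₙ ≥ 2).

10947 = 5*2060 + 647
2060 = 3*647 + 119
647 = 5*119 + 52
119 = 2*52 + 15
52 = 3*15 + 7
15 = 2*7 + 1
7 = 7*1 + 0  (stop)
So 10947/2060 = [5; 3, 5, 2, 3, 2, 7].

[5; 3, 5, 2, 3, 2, 7]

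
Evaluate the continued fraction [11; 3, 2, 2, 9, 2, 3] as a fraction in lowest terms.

13225/1171

Using pₖ = aₖpₖ₋₁ + pₖ₋₂ and qₖ = aₖqₖ₋₁ + qₖ₋₂:
  k=0: a=11, p=11, q=1
  k=1: a=3, p=34, q=3
  k=2: a=2, p=79, q=7
  k=3: a=2, p=192, q=17
  k=4: a=9, p=1807, q=160
  k=5: a=2, p=3806, q=337
  k=6: a=3, p=13225, q=1171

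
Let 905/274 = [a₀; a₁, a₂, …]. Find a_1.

3

905 = 3·274 + 83   →  a_0 = 3
274 = 3·83 + 25   →  a_1 = 3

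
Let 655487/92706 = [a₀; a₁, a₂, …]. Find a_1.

14

655487 = 7·92706 + 6545   →  a_0 = 7
92706 = 14·6545 + 1076   →  a_1 = 14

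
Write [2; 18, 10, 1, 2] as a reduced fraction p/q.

1190/579

Fold from the inside: start with 2/1.
  1 + 1/2 = 3/2
  10 + 2/3 = 32/3
  18 + 3/32 = 579/32
  2 + 32/579 = 1190/579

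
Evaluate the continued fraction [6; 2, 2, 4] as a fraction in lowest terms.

141/22

Fold from the inside: start with 4/1.
  2 + 1/4 = 9/4
  2 + 4/9 = 22/9
  6 + 9/22 = 141/22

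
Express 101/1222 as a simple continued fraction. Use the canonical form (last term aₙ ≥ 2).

[0; 12, 10, 10]

101 = 0*1222 + 101
1222 = 12*101 + 10
101 = 10*10 + 1
10 = 10*1 + 0  (stop)
So 101/1222 = [0; 12, 10, 10].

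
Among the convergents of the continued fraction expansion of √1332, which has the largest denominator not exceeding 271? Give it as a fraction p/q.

5292/145

√1332 = [36; 2, 72, …] (period length 2).
Convergents:
  p_0/q_0 = 36/1
  p_1/q_1 = 73/2
  p_2/q_2 = 5292/145
  p_3/q_3 = 10657/292
q_2 = 145 ≤ 271 < 292 = q_3, so the answer is 5292/145.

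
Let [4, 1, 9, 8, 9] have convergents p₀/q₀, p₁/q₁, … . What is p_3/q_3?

397/81

Using pₖ = aₖpₖ₋₁ + pₖ₋₂, qₖ = aₖqₖ₋₁ + qₖ₋₂ (with p₋₁=1, p₋₂=0, q₋₁=0, q₋₂=1):
  k=0: a=4, p=4, q=1
  k=1: a=1, p=5, q=1
  k=2: a=9, p=49, q=10
  k=3: a=8, p=397, q=81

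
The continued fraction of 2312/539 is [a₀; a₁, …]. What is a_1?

3

2312 = 4·539 + 156   →  a_0 = 4
539 = 3·156 + 71   →  a_1 = 3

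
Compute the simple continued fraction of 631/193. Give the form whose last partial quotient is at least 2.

631 = 3×193 + 52
193 = 3×52 + 37
52 = 1×37 + 15
37 = 2×15 + 7
15 = 2×7 + 1
7 = 7×1 + 0  (stop)
So 631/193 = [3; 3, 1, 2, 2, 7].

[3; 3, 1, 2, 2, 7]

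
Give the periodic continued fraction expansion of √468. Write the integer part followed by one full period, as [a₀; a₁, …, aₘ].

[21; 1, 1, 1, 2, 1, 1, 1, 42]

a₀ = ⌊√468⌋ = 21.
With m₀=0, d₀=1 and mₖ₊₁ = dₖaₖ − mₖ, dₖ₊₁ = (n − mₖ₊₁²)/dₖ, aₖ₊₁ = ⌊(a₀+mₖ₊₁)/dₖ₊₁⌋:
  k=1: m=21, d=27, a=1
  k=2: m=6, d=16, a=1
  k=3: m=10, d=23, a=1
  k=4: m=13, d=13, a=2
  k=5: m=13, d=23, a=1
  k=6: m=10, d=16, a=1
  k=7: m=6, d=27, a=1
  k=8: m=21, d=1, a=42
d=1 and a=2a₀=42 at k=8, so the next step gives (m, d) = (21, 27) again — its k=1 value — and the period has length 8.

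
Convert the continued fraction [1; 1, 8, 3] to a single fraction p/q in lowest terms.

Fold from the inside: start with 3/1.
  8 + 1/3 = 25/3
  1 + 3/25 = 28/25
  1 + 25/28 = 53/28

53/28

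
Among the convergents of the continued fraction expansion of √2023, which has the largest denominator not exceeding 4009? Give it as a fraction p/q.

180091/4004

√2023 = [44; 1, 43, 1, 88, …] (period length 4).
Convergents:
  p_0/q_0 = 44/1
  p_1/q_1 = 45/1
  p_2/q_2 = 1979/44
  p_3/q_3 = 2024/45
  p_4/q_4 = 180091/4004
  p_5/q_5 = 182115/4049
q_4 = 4004 ≤ 4009 < 4049 = q_5, so the answer is 180091/4004.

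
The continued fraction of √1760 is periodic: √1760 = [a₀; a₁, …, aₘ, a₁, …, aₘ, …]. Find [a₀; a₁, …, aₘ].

[41; 1, 19, 1, 82]

a₀ = ⌊√1760⌋ = 41.
With m₀=0, d₀=1 and mₖ₊₁ = dₖaₖ − mₖ, dₖ₊₁ = (n − mₖ₊₁²)/dₖ, aₖ₊₁ = ⌊(a₀+mₖ₊₁)/dₖ₊₁⌋:
  k=1: m=41, d=79, a=1
  k=2: m=38, d=4, a=19
  k=3: m=38, d=79, a=1
  k=4: m=41, d=1, a=82
d=1 and a=2a₀=82 at k=4, so the next step gives (m, d) = (41, 79) again — its k=1 value — and the period has length 4.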